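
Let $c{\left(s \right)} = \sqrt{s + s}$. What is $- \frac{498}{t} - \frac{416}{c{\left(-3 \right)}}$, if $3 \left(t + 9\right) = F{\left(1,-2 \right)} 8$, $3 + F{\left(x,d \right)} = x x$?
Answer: $\frac{1494}{43} + \frac{208 i \sqrt{6}}{3} \approx 34.744 + 169.83 i$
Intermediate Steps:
$F{\left(x,d \right)} = -3 + x^{2}$ ($F{\left(x,d \right)} = -3 + x x = -3 + x^{2}$)
$t = - \frac{43}{3}$ ($t = -9 + \frac{\left(-3 + 1^{2}\right) 8}{3} = -9 + \frac{\left(-3 + 1\right) 8}{3} = -9 + \frac{\left(-2\right) 8}{3} = -9 + \frac{1}{3} \left(-16\right) = -9 - \frac{16}{3} = - \frac{43}{3} \approx -14.333$)
$c{\left(s \right)} = \sqrt{2} \sqrt{s}$ ($c{\left(s \right)} = \sqrt{2 s} = \sqrt{2} \sqrt{s}$)
$- \frac{498}{t} - \frac{416}{c{\left(-3 \right)}} = - \frac{498}{- \frac{43}{3}} - \frac{416}{\sqrt{2} \sqrt{-3}} = \left(-498\right) \left(- \frac{3}{43}\right) - \frac{416}{\sqrt{2} i \sqrt{3}} = \frac{1494}{43} - \frac{416}{i \sqrt{6}} = \frac{1494}{43} - 416 \left(- \frac{i \sqrt{6}}{6}\right) = \frac{1494}{43} + \frac{208 i \sqrt{6}}{3}$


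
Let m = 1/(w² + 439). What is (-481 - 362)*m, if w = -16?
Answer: -843/695 ≈ -1.2129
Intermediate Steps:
m = 1/695 (m = 1/((-16)² + 439) = 1/(256 + 439) = 1/695 ≈ 0.0014388)
(-481 - 362)*m = (-481 - 362)*(1/695) = -843*1/695 = -843/695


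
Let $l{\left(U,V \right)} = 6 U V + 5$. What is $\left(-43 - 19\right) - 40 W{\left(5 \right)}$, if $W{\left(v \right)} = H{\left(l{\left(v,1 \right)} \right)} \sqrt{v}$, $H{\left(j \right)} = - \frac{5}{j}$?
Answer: $-62 + \frac{40 \sqrt{5}}{7} \approx -49.222$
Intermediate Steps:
$l{\left(U,V \right)} = 5 + 6 U V$ ($l{\left(U,V \right)} = 6 U V + 5 = 5 + 6 U V$)
$W{\left(v \right)} = - \frac{5 \sqrt{v}}{5 + 6 v}$ ($W{\left(v \right)} = - \frac{5}{5 + 6 v 1} \sqrt{v} = - \frac{5}{5 + 6 v} \sqrt{v} = - \frac{5 \sqrt{v}}{5 + 6 v}$)
$\left(-43 - 19\right) - 40 W{\left(5 \right)} = \left(-43 - 19\right) - 40 \left(- \frac{5 \sqrt{5}}{5 + 6 \cdot 5}\right) = -62 - 40 \left(- \frac{5 \sqrt{5}}{5 + 30}\right) = -62 - 40 \left(- \frac{5 \sqrt{5}}{35}\right) = -62 - 40 \left(\left(-5\right) \sqrt{5} \cdot \frac{1}{35}\right) = -62 - 40 \left(- \frac{\sqrt{5}}{7}\right) = -62 + \frac{40 \sqrt{5}}{7}$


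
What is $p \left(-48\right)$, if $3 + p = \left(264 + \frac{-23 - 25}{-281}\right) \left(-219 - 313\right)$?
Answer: $\frac{1895628816}{281} \approx 6.746 \cdot 10^{6}$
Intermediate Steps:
$p = - \frac{39492267}{281}$ ($p = -3 + \left(264 + \frac{-23 - 25}{-281}\right) \left(-219 - 313\right) = -3 + \left(264 - - \frac{48}{281}\right) \left(-532\right) = -3 + \left(264 + \frac{48}{281}\right) \left(-532\right) = -3 + \frac{74232}{281} \left(-532\right) = -3 - \frac{39491424}{281} = - \frac{39492267}{281} \approx -1.4054 \cdot 10^{5}$)
$p \left(-48\right) = \left(- \frac{39492267}{281}\right) \left(-48\right) = \frac{1895628816}{281}$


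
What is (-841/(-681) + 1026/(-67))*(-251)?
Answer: 161232109/45627 ≈ 3533.7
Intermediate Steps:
(-841/(-681) + 1026/(-67))*(-251) = (-841*(-1/681) + 1026*(-1/67))*(-251) = (841/681 - 1026/67)*(-251) = -642359/45627*(-251) = 161232109/45627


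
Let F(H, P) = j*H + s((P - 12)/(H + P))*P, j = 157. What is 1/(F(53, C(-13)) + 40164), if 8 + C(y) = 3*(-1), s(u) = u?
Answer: 42/2036623 ≈ 2.0622e-5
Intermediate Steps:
C(y) = -11 (C(y) = -8 + 3*(-1) = -8 - 3 = -11)
F(H, P) = 157*H + P*(-12 + P)/(H + P) (F(H, P) = 157*H + ((P - 12)/(H + P))*P = 157*H + ((-12 + P)/(H + P))*P = 157*H + P*(-12 + P)/(H + P))
1/(F(53, C(-13)) + 40164) = 1/((-11*(-12 - 11) + 157*53*(53 - 11))/(53 - 11) + 40164) = 1/((-11*(-23) + 157*53*42)/42 + 40164) = 1/((253 + 349482)/42 + 40164) = 1/((1/42)*349735 + 40164) = 1/(349735/42 + 40164) = 1/(2036623/42) = 42/2036623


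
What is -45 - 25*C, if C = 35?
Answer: -920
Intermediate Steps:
-45 - 25*C = -45 - 25*35 = -45 - 875 = -920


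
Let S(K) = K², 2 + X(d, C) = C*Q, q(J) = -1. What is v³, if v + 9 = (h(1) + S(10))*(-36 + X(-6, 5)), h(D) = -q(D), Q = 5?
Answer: -2310438248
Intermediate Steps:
X(d, C) = -2 + 5*C (X(d, C) = -2 + C*5 = -2 + 5*C)
h(D) = 1 (h(D) = -1*(-1) = 1)
v = -1322 (v = -9 + (1 + 10²)*(-36 + (-2 + 5*5)) = -9 + (1 + 100)*(-36 + (-2 + 25)) = -9 + 101*(-36 + 23) = -9 + 101*(-13) = -9 - 1313 = -1322)
v³ = (-1322)³ = -2310438248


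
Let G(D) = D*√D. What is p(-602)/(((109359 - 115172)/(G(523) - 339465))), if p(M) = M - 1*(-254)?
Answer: -118133820/5813 + 182004*√523/5813 ≈ -19606.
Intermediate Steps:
p(M) = 254 + M (p(M) = M + 254 = 254 + M)
G(D) = D^(3/2)
p(-602)/(((109359 - 115172)/(G(523) - 339465))) = (254 - 602)/(((109359 - 115172)/(523^(3/2) - 339465))) = -(118133820/5813 - 182004*√523/5813) = -348*(339465/5813 - 523*√523/5813) = -118133820/5813 + 182004*√523/5813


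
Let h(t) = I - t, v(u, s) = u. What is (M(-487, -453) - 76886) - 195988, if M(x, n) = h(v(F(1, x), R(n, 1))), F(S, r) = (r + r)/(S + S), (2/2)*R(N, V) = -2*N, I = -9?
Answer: -272396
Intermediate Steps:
R(N, V) = -2*N
F(S, r) = r/S (F(S, r) = (2*r)/((2*S)) = (2*r)*(1/(2*S)) = r/S)
h(t) = -9 - t
M(x, n) = -9 - x (M(x, n) = -9 - x/1 = -9 - x)
(M(-487, -453) - 76886) - 195988 = ((-9 - 1*(-487)) - 76886) - 195988 = ((-9 + 487) - 76886) - 195988 = (478 - 76886) - 195988 = -76408 - 195988 = -272396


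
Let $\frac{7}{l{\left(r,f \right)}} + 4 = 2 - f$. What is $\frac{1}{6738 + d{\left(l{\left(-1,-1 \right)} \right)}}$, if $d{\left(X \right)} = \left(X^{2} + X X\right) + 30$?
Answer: $\frac{1}{6866} \approx 0.00014565$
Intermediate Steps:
$l{\left(r,f \right)} = \frac{7}{-2 - f}$ ($l{\left(r,f \right)} = \frac{7}{-4 - \left(-2 + f\right)} = \frac{7}{-2 - f}$)
$d{\left(X \right)} = 30 + 2 X^{2}$ ($d{\left(X \right)} = \left(X^{2} + X^{2}\right) + 30 = 2 X^{2} + 30 = 30 + 2 X^{2}$)
$\frac{1}{6738 + d{\left(l{\left(-1,-1 \right)} \right)}} = \frac{1}{6738 + \left(30 + 2 \left(- \frac{7}{2 - 1}\right)^{2}\right)} = \frac{1}{6738 + \left(30 + 2 \left(- \frac{7}{1}\right)^{2}\right)} = \frac{1}{6738 + \left(30 + 2 \left(\left(-7\right) 1\right)^{2}\right)} = \frac{1}{6738 + \left(30 + 2 \left(-7\right)^{2}\right)} = \frac{1}{6738 + \left(30 + 2 \cdot 49\right)} = \frac{1}{6738 + \left(30 + 98\right)} = \frac{1}{6738 + 128} = \frac{1}{6866}$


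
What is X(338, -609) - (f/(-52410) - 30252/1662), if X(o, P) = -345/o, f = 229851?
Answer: 8819031703/408911555 ≈ 21.567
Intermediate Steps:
X(338, -609) - (f/(-52410) - 30252/1662) = -345/338 - (229851/(-52410) - 30252/1662) = -345*1/338 - (229851*(-1/52410) - 30252*1/1662) = -345/338 - (-76617/17470 - 5042/277) = -345/338 - 1*(-109306649/4839190) = -345/338 + 109306649/4839190 = 8819031703/408911555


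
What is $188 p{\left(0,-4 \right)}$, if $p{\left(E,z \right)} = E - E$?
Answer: $0$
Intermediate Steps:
$p{\left(E,z \right)} = 0$
$188 p{\left(0,-4 \right)} = 188 \cdot 0 = 0$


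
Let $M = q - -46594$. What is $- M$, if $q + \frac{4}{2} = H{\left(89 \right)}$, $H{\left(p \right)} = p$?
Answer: $-46681$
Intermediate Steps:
$q = 87$ ($q = -2 + 89 = 87$)
$M = 46681$ ($M = 87 - -46594 = 87 + 46594 = 46681$)
$- M = \left(-1\right) 46681 = -46681$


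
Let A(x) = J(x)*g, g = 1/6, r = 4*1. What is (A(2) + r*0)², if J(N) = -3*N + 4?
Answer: ⅑ ≈ 0.11111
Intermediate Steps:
r = 4
g = ⅙ ≈ 0.16667
J(N) = 4 - 3*N
A(x) = ⅔ - x/2 (A(x) = (4 - 3*x)*(⅙) = ⅔ - x/2)
(A(2) + r*0)² = ((⅔ - ½*2) + 4*0)² = ((⅔ - 1) + 0)² = (-⅓ + 0)² = (-⅓)² = ⅑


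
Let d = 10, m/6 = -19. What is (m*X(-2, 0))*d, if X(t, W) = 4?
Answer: -4560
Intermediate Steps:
m = -114 (m = 6*(-19) = -114)
(m*X(-2, 0))*d = -114*4*10 = -456*10 = -4560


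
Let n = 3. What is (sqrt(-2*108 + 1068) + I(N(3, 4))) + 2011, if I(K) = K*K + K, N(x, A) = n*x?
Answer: 2101 + 2*sqrt(213) ≈ 2130.2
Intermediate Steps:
N(x, A) = 3*x
I(K) = K + K**2 (I(K) = K**2 + K = K + K**2)
(sqrt(-2*108 + 1068) + I(N(3, 4))) + 2011 = (sqrt(-2*108 + 1068) + (3*3)*(1 + 3*3)) + 2011 = (sqrt(-216 + 1068) + 9*(1 + 9)) + 2011 = (sqrt(852) + 9*10) + 2011 = (2*sqrt(213) + 90) + 2011 = (90 + 2*sqrt(213)) + 2011 = 2101 + 2*sqrt(213)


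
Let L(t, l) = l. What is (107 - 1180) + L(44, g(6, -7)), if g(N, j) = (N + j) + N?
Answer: -1068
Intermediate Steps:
g(N, j) = j + 2*N
(107 - 1180) + L(44, g(6, -7)) = (107 - 1180) + (-7 + 2*6) = -1073 + (-7 + 12) = -1073 + 5 = -1068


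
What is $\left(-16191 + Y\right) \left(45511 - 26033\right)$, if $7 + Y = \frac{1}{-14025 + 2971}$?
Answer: $- \frac{1743794177127}{5527} \approx -3.155 \cdot 10^{8}$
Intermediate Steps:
$Y = - \frac{77379}{11054}$ ($Y = -7 + \frac{1}{-14025 + 2971} = -7 + \frac{1}{-11054} = -7 - \frac{1}{11054} = - \frac{77379}{11054} \approx -7.0001$)
$\left(-16191 + Y\right) \left(45511 - 26033\right) = \left(-16191 - \frac{77379}{11054}\right) \left(45511 - 26033\right) = \left(- \frac{179052693}{11054}\right) 19478 = - \frac{1743794177127}{5527}$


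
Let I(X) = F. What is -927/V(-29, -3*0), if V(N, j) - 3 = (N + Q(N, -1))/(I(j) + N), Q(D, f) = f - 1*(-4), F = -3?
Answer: -14832/61 ≈ -243.15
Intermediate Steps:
Q(D, f) = 4 + f (Q(D, f) = f + 4 = 4 + f)
I(X) = -3
V(N, j) = 3 + (3 + N)/(-3 + N) (V(N, j) = 3 + (N + (4 - 1))/(-3 + N) = 3 + (N + 3)/(-3 + N) = 3 + (3 + N)/(-3 + N))
-927/V(-29, -3*0) = -927*(-3 - 29)/(2*(-3 + 2*(-29))) = -927*(-16/(-3 - 58)) = -927/(2*(-1/32)*(-61)) = -927/61/16 = -927*16/61 = -14832/61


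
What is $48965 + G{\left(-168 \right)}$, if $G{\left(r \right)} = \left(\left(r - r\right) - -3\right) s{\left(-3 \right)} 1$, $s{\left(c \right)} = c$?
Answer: $48956$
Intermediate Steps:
$G{\left(r \right)} = -9$ ($G{\left(r \right)} = \left(\left(r - r\right) - -3\right) \left(-3\right) 1 = \left(0 + 3\right) \left(-3\right) 1 = 3 \left(-3\right) 1 = \left(-9\right) 1 = -9$)
$48965 + G{\left(-168 \right)} = 48965 - 9 = 48956$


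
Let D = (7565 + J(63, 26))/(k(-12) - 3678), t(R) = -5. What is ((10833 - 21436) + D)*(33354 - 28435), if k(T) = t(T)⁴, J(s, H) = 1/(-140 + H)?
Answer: -18156775384465/348042 ≈ -5.2168e+7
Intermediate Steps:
k(T) = 625 (k(T) = (-5)⁴ = 625)
D = -862409/348042 (D = (7565 + 1/(-140 + 26))/(625 - 3678) = (7565 + 1/(-114))/(-3053) = (7565 - 1/114)*(-1/3053) = (862409/114)*(-1/3053) = -862409/348042 ≈ -2.4779)
((10833 - 21436) + D)*(33354 - 28435) = ((10833 - 21436) - 862409/348042)*(33354 - 28435) = (-10603 - 862409/348042)*4919 = -3691151735/348042*4919 = -18156775384465/348042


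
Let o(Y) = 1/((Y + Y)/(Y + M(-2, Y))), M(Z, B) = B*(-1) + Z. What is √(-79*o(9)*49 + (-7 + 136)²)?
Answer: 2*√38410/3 ≈ 130.66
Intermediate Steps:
M(Z, B) = Z - B (M(Z, B) = -B + Z = Z - B)
o(Y) = -1/Y (o(Y) = 1/((Y + Y)/(Y + (-2 - Y))) = 1/((2*Y)/(-2)) = 1/((2*Y)*(-½)) = 1/(-Y) = -1/Y)
√(-79*o(9)*49 + (-7 + 136)²) = √(-(-79)/9*49 + (-7 + 136)²) = √(-(-79)/9*49 + 129²) = √(-79*(-⅑)*49 + 16641) = √((79/9)*49 + 16641) = √(3871/9 + 16641) = √(153640/9) = 2*√38410/3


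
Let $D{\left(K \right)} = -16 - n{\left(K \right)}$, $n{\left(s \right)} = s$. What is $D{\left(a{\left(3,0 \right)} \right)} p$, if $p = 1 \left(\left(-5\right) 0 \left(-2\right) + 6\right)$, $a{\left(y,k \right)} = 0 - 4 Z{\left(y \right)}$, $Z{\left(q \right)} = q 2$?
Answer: $48$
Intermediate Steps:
$Z{\left(q \right)} = 2 q$
$a{\left(y,k \right)} = - 8 y$ ($a{\left(y,k \right)} = 0 - 4 \cdot 2 y = 0 - 8 y = - 8 y$)
$D{\left(K \right)} = -16 - K$
$p = 6$ ($p = 1 \left(0 \left(-2\right) + 6\right) = 1 \left(0 + 6\right) = 1 \cdot 6 = 6$)
$D{\left(a{\left(3,0 \right)} \right)} p = \left(-16 - \left(-8\right) 3\right) 6 = \left(-16 - -24\right) 6 = \left(-16 + 24\right) 6 = 8 \cdot 6 = 48$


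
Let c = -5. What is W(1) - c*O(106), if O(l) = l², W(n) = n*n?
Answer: 56181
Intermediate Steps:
W(n) = n²
W(1) - c*O(106) = 1² - (-5)*106² = 1 - (-5)*11236 = 1 - 1*(-56180) = 1 + 56180 = 56181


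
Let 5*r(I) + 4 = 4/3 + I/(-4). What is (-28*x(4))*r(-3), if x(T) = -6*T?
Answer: -1288/5 ≈ -257.60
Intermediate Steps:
r(I) = -8/15 - I/20 (r(I) = -4/5 + (4/3 + I/(-4))/5 = -4/5 + (4*(1/3) + I*(-1/4))/5 = -4/5 + (4/3 - I/4)/5 = -4/5 + (4/15 - I/20) = -8/15 - I/20)
(-28*x(4))*r(-3) = (-(-168)*4)*(-8/15 - 1/20*(-3)) = (-28*(-24))*(-8/15 + 3/20) = 672*(-23/60) = -1288/5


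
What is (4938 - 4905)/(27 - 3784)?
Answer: -33/3757 ≈ -0.0087836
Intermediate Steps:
(4938 - 4905)/(27 - 3784) = 33/(-3757) = 33*(-1/3757) = -33/3757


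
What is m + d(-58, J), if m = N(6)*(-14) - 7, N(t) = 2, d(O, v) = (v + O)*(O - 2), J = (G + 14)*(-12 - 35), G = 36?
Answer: 144445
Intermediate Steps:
J = -2350 (J = (36 + 14)*(-12 - 35) = 50*(-47) = -2350)
d(O, v) = (-2 + O)*(O + v) (d(O, v) = (O + v)*(-2 + O) = (-2 + O)*(O + v))
m = -35 (m = 2*(-14) - 7 = -28 - 7 = -35)
m + d(-58, J) = -35 + ((-58)² - 2*(-58) - 2*(-2350) - 58*(-2350)) = -35 + (3364 + 116 + 4700 + 136300) = -35 + 144480 = 144445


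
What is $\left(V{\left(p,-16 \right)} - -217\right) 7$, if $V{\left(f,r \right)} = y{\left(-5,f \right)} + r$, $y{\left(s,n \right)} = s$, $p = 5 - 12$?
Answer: $1372$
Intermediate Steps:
$p = -7$ ($p = 5 - 12 = -7$)
$V{\left(f,r \right)} = -5 + r$
$\left(V{\left(p,-16 \right)} - -217\right) 7 = \left(\left(-5 - 16\right) - -217\right) 7 = \left(-21 + \left(-18 + 235\right)\right) 7 = \left(-21 + 217\right) 7 = 196 \cdot 7 = 1372$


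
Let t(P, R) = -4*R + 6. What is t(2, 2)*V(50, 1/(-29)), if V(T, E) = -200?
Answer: 400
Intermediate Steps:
t(P, R) = 6 - 4*R
t(2, 2)*V(50, 1/(-29)) = (6 - 4*2)*(-200) = (6 - 8)*(-200) = -2*(-200) = 400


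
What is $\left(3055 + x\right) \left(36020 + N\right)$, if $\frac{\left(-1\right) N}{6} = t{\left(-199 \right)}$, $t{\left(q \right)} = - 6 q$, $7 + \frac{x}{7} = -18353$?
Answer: $-3620418040$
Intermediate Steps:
$x = -128520$ ($x = -49 + 7 \left(-18353\right) = -49 - 128471 = -128520$)
$N = -7164$ ($N = - 6 \left(\left(-6\right) \left(-199\right)\right) = \left(-6\right) 1194 = -7164$)
$\left(3055 + x\right) \left(36020 + N\right) = \left(3055 - 128520\right) \left(36020 - 7164\right) = \left(-125465\right) 28856 = -3620418040$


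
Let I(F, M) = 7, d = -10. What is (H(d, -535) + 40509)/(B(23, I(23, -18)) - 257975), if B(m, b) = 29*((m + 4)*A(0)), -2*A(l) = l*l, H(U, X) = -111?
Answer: -40398/257975 ≈ -0.15660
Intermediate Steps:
A(l) = -l²/2 (A(l) = -l*l/2 = -l²/2)
B(m, b) = 0 (B(m, b) = 29*((m + 4)*(-½*0²)) = 29*((4 + m)*(-½*0)) = 29*((4 + m)*0) = 29*0 = 0)
(H(d, -535) + 40509)/(B(23, I(23, -18)) - 257975) = (-111 + 40509)/(0 - 257975) = 40398/(-257975) = 40398*(-1/257975) = -40398/257975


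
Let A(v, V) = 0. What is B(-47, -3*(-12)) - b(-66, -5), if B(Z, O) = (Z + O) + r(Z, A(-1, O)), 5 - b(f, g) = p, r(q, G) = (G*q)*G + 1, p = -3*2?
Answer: -21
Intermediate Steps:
p = -6
r(q, G) = 1 + q*G² (r(q, G) = q*G² + 1 = 1 + q*G²)
b(f, g) = 11 (b(f, g) = 5 - 1*(-6) = 5 + 6 = 11)
B(Z, O) = 1 + O + Z (B(Z, O) = (Z + O) + (1 + Z*0²) = (O + Z) + (1 + Z*0) = (O + Z) + (1 + 0) = (O + Z) + 1 = 1 + O + Z)
B(-47, -3*(-12)) - b(-66, -5) = (1 - 3*(-12) - 47) - 1*11 = (1 + 36 - 47) - 11 = -10 - 11 = -21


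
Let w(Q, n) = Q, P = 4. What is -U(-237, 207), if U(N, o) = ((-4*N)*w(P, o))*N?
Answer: 898704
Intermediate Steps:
U(N, o) = -16*N² (U(N, o) = (-4*N*4)*N = (-16*N)*N = -16*N²)
-U(-237, 207) = -(-16)*(-237)² = -(-16)*56169 = -1*(-898704) = 898704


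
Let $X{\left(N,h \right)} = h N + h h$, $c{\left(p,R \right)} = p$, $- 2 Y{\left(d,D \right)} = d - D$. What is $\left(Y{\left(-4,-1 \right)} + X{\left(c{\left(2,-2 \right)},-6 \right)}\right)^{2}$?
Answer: $\frac{2601}{4} \approx 650.25$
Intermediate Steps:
$Y{\left(d,D \right)} = \frac{D}{2} - \frac{d}{2}$ ($Y{\left(d,D \right)} = - \frac{d - D}{2} = \frac{D}{2} - \frac{d}{2}$)
$X{\left(N,h \right)} = h^{2} + N h$ ($X{\left(N,h \right)} = N h + h^{2} = h^{2} + N h$)
$\left(Y{\left(-4,-1 \right)} + X{\left(c{\left(2,-2 \right)},-6 \right)}\right)^{2} = \left(\left(\frac{1}{2} \left(-1\right) - -2\right) - 6 \left(2 - 6\right)\right)^{2} = \left(\left(- \frac{1}{2} + 2\right) - -24\right)^{2} = \left(\frac{3}{2} + 24\right)^{2} = \left(\frac{51}{2}\right)^{2} = \frac{2601}{4}$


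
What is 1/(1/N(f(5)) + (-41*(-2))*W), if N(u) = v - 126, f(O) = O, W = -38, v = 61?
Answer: -65/202541 ≈ -0.00032092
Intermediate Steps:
N(u) = -65 (N(u) = 61 - 126 = -65)
1/(1/N(f(5)) + (-41*(-2))*W) = 1/(1/(-65) - 41*(-2)*(-38)) = 1/(-1/65 + 82*(-38)) = 1/(-1/65 - 3116) = 1/(-202541/65) = -65/202541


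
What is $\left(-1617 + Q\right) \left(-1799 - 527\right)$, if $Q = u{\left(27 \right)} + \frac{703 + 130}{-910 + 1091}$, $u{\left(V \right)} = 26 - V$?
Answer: $\frac{679250150}{181} \approx 3.7528 \cdot 10^{6}$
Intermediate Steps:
$Q = \frac{652}{181}$ ($Q = \left(26 - 27\right) + \frac{703 + 130}{-910 + 1091} = \left(26 - 27\right) + \frac{833}{181} = -1 + 833 \cdot \frac{1}{181} = -1 + \frac{833}{181} = \frac{652}{181} \approx 3.6022$)
$\left(-1617 + Q\right) \left(-1799 - 527\right) = \left(-1617 + \frac{652}{181}\right) \left(-1799 - 527\right) = \left(- \frac{292025}{181}\right) \left(-2326\right) = \frac{679250150}{181}$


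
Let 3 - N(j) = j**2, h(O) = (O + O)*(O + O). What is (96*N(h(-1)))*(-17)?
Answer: 21216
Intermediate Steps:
h(O) = 4*O**2 (h(O) = (2*O)*(2*O) = 4*O**2)
N(j) = 3 - j**2
(96*N(h(-1)))*(-17) = (96*(3 - (4*(-1)**2)**2))*(-17) = (96*(3 - (4*1)**2))*(-17) = (96*(3 - 1*4**2))*(-17) = (96*(3 - 1*16))*(-17) = (96*(3 - 16))*(-17) = (96*(-13))*(-17) = -1248*(-17) = 21216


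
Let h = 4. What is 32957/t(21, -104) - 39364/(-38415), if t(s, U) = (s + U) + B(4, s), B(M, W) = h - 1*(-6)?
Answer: -97166891/215715 ≈ -450.44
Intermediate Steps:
B(M, W) = 10 (B(M, W) = 4 - 1*(-6) = 4 + 6 = 10)
t(s, U) = 10 + U + s (t(s, U) = (s + U) + 10 = (U + s) + 10 = 10 + U + s)
32957/t(21, -104) - 39364/(-38415) = 32957/(10 - 104 + 21) - 39364/(-38415) = 32957/(-73) - 39364*(-1/38415) = 32957*(-1/73) + 3028/2955 = -32957/73 + 3028/2955 = -97166891/215715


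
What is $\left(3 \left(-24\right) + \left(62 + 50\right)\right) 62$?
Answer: $2480$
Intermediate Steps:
$\left(3 \left(-24\right) + \left(62 + 50\right)\right) 62 = \left(-72 + 112\right) 62 = 40 \cdot 62 = 2480$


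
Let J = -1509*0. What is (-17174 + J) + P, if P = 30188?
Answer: 13014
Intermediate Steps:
J = 0
(-17174 + J) + P = (-17174 + 0) + 30188 = -17174 + 30188 = 13014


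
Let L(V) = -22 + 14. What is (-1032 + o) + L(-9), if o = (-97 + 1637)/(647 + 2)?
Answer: -61220/59 ≈ -1037.6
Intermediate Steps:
L(V) = -8
o = 140/59 (o = 1540/649 = 1540*(1/649) = 140/59 ≈ 2.3729)
(-1032 + o) + L(-9) = (-1032 + 140/59) - 8 = -60748/59 - 8 = -61220/59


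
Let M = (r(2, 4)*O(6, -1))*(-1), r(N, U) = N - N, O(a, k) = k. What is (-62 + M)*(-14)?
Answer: 868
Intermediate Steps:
r(N, U) = 0
M = 0 (M = (0*(-1))*(-1) = 0*(-1) = 0)
(-62 + M)*(-14) = (-62 + 0)*(-14) = -62*(-14) = 868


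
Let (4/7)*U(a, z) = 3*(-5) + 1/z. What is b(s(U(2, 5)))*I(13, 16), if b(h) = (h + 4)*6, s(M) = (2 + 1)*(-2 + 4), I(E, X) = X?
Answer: 960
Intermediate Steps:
U(a, z) = -105/4 + 7/(4*z) (U(a, z) = 7*(3*(-5) + 1/z)/4 = 7*(-15 + 1/z)/4 = -105/4 + 7/(4*z))
s(M) = 6 (s(M) = 3*2 = 6)
b(h) = 24 + 6*h (b(h) = (4 + h)*6 = 24 + 6*h)
b(s(U(2, 5)))*I(13, 16) = (24 + 6*6)*16 = (24 + 36)*16 = 60*16 = 960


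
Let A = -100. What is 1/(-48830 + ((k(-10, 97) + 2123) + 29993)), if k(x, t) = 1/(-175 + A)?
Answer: -275/4596351 ≈ -5.9830e-5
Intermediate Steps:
k(x, t) = -1/275 (k(x, t) = 1/(-175 - 100) = 1/(-275) = -1/275)
1/(-48830 + ((k(-10, 97) + 2123) + 29993)) = 1/(-48830 + ((-1/275 + 2123) + 29993)) = 1/(-48830 + (583824/275 + 29993)) = 1/(-48830 + 8831899/275) = 1/(-4596351/275) = -275/4596351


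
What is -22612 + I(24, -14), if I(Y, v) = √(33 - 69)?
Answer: -22612 + 6*I ≈ -22612.0 + 6.0*I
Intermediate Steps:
I(Y, v) = 6*I (I(Y, v) = √(-36) = 6*I)
-22612 + I(24, -14) = -22612 + 6*I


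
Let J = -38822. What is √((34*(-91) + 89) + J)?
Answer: I*√41827 ≈ 204.52*I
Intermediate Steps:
√((34*(-91) + 89) + J) = √((34*(-91) + 89) - 38822) = √((-3094 + 89) - 38822) = √(-3005 - 38822) = √(-41827) = I*√41827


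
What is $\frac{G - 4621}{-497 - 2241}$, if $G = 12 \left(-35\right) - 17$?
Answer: $\frac{2529}{1369} \approx 1.8473$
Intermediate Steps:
$G = -437$ ($G = -420 - 17 = -437$)
$\frac{G - 4621}{-497 - 2241} = \frac{-437 - 4621}{-497 - 2241} = - \frac{5058}{-2738} = \left(-5058\right) \left(- \frac{1}{2738}\right) = \frac{2529}{1369}$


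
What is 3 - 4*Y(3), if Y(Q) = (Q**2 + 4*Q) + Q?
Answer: -93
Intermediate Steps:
Y(Q) = Q**2 + 5*Q
3 - 4*Y(3) = 3 - 12*(5 + 3) = 3 - 12*8 = 3 - 4*24 = 3 - 96 = -93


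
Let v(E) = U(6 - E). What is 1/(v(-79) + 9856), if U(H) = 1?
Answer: 1/9857 ≈ 0.00010145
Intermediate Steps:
v(E) = 1
1/(v(-79) + 9856) = 1/(1 + 9856) = 1/9857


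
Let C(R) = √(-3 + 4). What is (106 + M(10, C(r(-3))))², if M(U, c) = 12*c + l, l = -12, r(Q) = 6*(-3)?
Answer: 11236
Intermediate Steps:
r(Q) = -18
C(R) = 1 (C(R) = √1 = 1)
M(U, c) = -12 + 12*c (M(U, c) = 12*c - 12 = -12 + 12*c)
(106 + M(10, C(r(-3))))² = (106 + (-12 + 12*1))² = (106 + (-12 + 12))² = (106 + 0)² = 106² = 11236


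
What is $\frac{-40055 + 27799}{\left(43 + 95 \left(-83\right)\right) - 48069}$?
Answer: $\frac{12256}{55911} \approx 0.21921$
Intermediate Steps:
$\frac{-40055 + 27799}{\left(43 + 95 \left(-83\right)\right) - 48069} = - \frac{12256}{\left(43 - 7885\right) - 48069} = - \frac{12256}{-7842 - 48069} = - \frac{12256}{-55911} = \left(-12256\right) \left(- \frac{1}{55911}\right) = \frac{12256}{55911}$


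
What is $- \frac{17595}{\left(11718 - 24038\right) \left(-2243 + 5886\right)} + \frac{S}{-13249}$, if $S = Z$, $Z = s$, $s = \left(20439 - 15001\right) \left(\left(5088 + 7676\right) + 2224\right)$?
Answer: $- \frac{731615225190657}{118927687648} \approx -6151.8$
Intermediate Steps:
$s = 81504744$ ($s = 5438 \left(12764 + 2224\right) = 5438 \cdot 14988 = 81504744$)
$Z = 81504744$
$S = 81504744$
$- \frac{17595}{\left(11718 - 24038\right) \left(-2243 + 5886\right)} + \frac{S}{-13249} = - \frac{17595}{\left(11718 - 24038\right) \left(-2243 + 5886\right)} + \frac{81504744}{-13249} = - \frac{17595}{\left(-12320\right) 3643} + 81504744 \left(- \frac{1}{13249}\right) = - \frac{17595}{-44881760} - \frac{81504744}{13249} = \left(-17595\right) \left(- \frac{1}{44881760}\right) - \frac{81504744}{13249} = \frac{3519}{8976352} - \frac{81504744}{13249} = - \frac{731615225190657}{118927687648}$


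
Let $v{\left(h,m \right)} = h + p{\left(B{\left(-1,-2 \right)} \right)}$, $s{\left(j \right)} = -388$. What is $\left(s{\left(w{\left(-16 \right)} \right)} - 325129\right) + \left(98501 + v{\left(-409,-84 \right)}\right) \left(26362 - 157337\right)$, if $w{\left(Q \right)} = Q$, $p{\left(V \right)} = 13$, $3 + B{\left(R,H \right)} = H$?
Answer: $-12849627892$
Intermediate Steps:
$B{\left(R,H \right)} = -3 + H$
$v{\left(h,m \right)} = 13 + h$ ($v{\left(h,m \right)} = h + 13 = 13 + h$)
$\left(s{\left(w{\left(-16 \right)} \right)} - 325129\right) + \left(98501 + v{\left(-409,-84 \right)}\right) \left(26362 - 157337\right) = \left(-388 - 325129\right) + \left(98501 + \left(13 - 409\right)\right) \left(26362 - 157337\right) = -325517 + \left(98501 - 396\right) \left(-130975\right) = -325517 + 98105 \left(-130975\right) = -325517 - 12849302375 = -12849627892$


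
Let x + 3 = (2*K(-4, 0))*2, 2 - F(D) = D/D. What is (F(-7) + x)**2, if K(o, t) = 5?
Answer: 324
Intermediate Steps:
F(D) = 1 (F(D) = 2 - D/D = 2 - 1*1 = 2 - 1 = 1)
x = 17 (x = -3 + (2*5)*2 = -3 + 10*2 = -3 + 20 = 17)
(F(-7) + x)**2 = (1 + 17)**2 = 18**2 = 324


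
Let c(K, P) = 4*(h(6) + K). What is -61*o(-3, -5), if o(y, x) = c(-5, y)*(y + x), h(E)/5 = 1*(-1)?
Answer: -19520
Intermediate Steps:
h(E) = -5 (h(E) = 5*(1*(-1)) = 5*(-1) = -5)
c(K, P) = -20 + 4*K (c(K, P) = 4*(-5 + K) = -20 + 4*K)
o(y, x) = -40*x - 40*y (o(y, x) = (-20 + 4*(-5))*(y + x) = (-20 - 20)*(x + y) = -40*(x + y) = -40*x - 40*y)
-61*o(-3, -5) = -61*(-40*(-5) - 40*(-3)) = -61*(200 + 120) = -61*320 = -19520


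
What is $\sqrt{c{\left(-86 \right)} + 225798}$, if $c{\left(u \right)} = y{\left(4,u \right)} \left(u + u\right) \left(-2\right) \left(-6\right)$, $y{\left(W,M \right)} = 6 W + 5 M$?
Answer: $3 \sqrt{118198} \approx 1031.4$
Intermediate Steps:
$y{\left(W,M \right)} = 5 M + 6 W$
$c{\left(u \right)} = 24 u \left(24 + 5 u\right)$ ($c{\left(u \right)} = \left(5 u + 6 \cdot 4\right) \left(u + u\right) \left(-2\right) \left(-6\right) = \left(5 u + 24\right) 2 u \left(-2\right) \left(-6\right) = \left(24 + 5 u\right) \left(- 4 u\right) \left(-6\right) = - 4 u \left(24 + 5 u\right) \left(-6\right) = 24 u \left(24 + 5 u\right)$)
$\sqrt{c{\left(-86 \right)} + 225798} = \sqrt{24 \left(-86\right) \left(24 + 5 \left(-86\right)\right) + 225798} = \sqrt{24 \left(-86\right) \left(24 - 430\right) + 225798} = \sqrt{24 \left(-86\right) \left(-406\right) + 225798} = \sqrt{837984 + 225798} = \sqrt{1063782} = 3 \sqrt{118198}$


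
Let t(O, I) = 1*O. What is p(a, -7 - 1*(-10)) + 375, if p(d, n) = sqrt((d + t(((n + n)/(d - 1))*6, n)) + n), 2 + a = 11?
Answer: 375 + sqrt(66)/2 ≈ 379.06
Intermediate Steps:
a = 9 (a = -2 + 11 = 9)
t(O, I) = O
p(d, n) = sqrt(d + n + 12*n/(-1 + d)) (p(d, n) = sqrt((d + ((n + n)/(d - 1))*6) + n) = sqrt((d + ((2*n)/(-1 + d))*6) + n) = sqrt((d + (2*n/(-1 + d))*6) + n) = sqrt((d + 12*n/(-1 + d)) + n) = sqrt(d + n + 12*n/(-1 + d)))
p(a, -7 - 1*(-10)) + 375 = sqrt((12*(-7 - 1*(-10)) + (-1 + 9)*(9 + (-7 - 1*(-10))))/(-1 + 9)) + 375 = sqrt((12*(-7 + 10) + 8*(9 + (-7 + 10)))/8) + 375 = sqrt((12*3 + 8*(9 + 3))/8) + 375 = sqrt((36 + 8*12)/8) + 375 = sqrt((36 + 96)/8) + 375 = sqrt((1/8)*132) + 375 = sqrt(33/2) + 375 = sqrt(66)/2 + 375 = 375 + sqrt(66)/2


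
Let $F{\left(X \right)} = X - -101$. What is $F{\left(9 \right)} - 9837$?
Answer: $-9727$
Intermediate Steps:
$F{\left(X \right)} = 101 + X$ ($F{\left(X \right)} = X + 101 = 101 + X$)
$F{\left(9 \right)} - 9837 = \left(101 + 9\right) - 9837 = 110 - 9837 = -9727$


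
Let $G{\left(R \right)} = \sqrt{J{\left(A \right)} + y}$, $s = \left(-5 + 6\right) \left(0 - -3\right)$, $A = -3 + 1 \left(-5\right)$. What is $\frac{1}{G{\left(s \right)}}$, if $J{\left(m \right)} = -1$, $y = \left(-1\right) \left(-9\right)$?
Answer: $\frac{\sqrt{2}}{4} \approx 0.35355$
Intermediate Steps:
$A = -8$ ($A = -3 - 5 = -8$)
$y = 9$
$s = 3$ ($s = 1 \left(0 + 3\right) = 1 \cdot 3 = 3$)
$G{\left(R \right)} = 2 \sqrt{2}$ ($G{\left(R \right)} = \sqrt{-1 + 9} = \sqrt{8} = 2 \sqrt{2}$)
$\frac{1}{G{\left(s \right)}} = \frac{1}{2 \sqrt{2}} = \frac{\sqrt{2}}{4}$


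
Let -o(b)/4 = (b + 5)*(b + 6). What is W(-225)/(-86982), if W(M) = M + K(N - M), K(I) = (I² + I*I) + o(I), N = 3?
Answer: 5445/4142 ≈ 1.3146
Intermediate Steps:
o(b) = -4*(5 + b)*(6 + b) (o(b) = -4*(b + 5)*(b + 6) = -4*(5 + b)*(6 + b))
K(I) = -120 - 44*I - 2*I² (K(I) = (I² + I*I) + (-120 - 44*I - 4*I²) = (I² + I²) + (-120 - 44*I - 4*I²) = 2*I² + (-120 - 44*I - 4*I²) = -120 - 44*I - 2*I²)
W(M) = -252 - 2*(3 - M)² + 45*M (W(M) = M + (-120 - 44*(3 - M) - 2*(3 - M)²) = M + (-120 + (-132 + 44*M) - 2*(3 - M)²) = M + (-252 - 2*(3 - M)² + 44*M) = -252 - 2*(3 - M)² + 45*M)
W(-225)/(-86982) = (-270 - 2*(-225)² + 57*(-225))/(-86982) = (-270 - 2*50625 - 12825)*(-1/86982) = (-270 - 101250 - 12825)*(-1/86982) = -114345*(-1/86982) = 5445/4142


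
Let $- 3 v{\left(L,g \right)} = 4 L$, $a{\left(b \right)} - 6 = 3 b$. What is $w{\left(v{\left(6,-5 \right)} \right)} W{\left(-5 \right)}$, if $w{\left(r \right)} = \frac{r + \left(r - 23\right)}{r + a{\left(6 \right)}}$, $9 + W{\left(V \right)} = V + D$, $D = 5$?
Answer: $\frac{351}{16} \approx 21.938$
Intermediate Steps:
$W{\left(V \right)} = -4 + V$ ($W{\left(V \right)} = -9 + \left(V + 5\right) = -9 + \left(5 + V\right) = -4 + V$)
$a{\left(b \right)} = 6 + 3 b$
$v{\left(L,g \right)} = - \frac{4 L}{3}$
$w{\left(r \right)} = \frac{-23 + 2 r}{24 + r}$ ($w{\left(r \right)} = \frac{r + \left(r - 23\right)}{r + \left(6 + 3 \cdot 6\right)} = \frac{r + \left(-23 + r\right)}{r + \left(6 + 18\right)} = \frac{-23 + 2 r}{r + 24} = \frac{-23 + 2 r}{24 + r}$)
$w{\left(v{\left(6,-5 \right)} \right)} W{\left(-5 \right)} = \frac{-23 + 2 \left(\left(- \frac{4}{3}\right) 6\right)}{24 - 8} \left(-4 - 5\right) = \frac{-23 + 2 \left(-8\right)}{24 - 8} \left(-9\right) = \frac{-23 - 16}{16} \left(-9\right) = \frac{1}{16} \left(-39\right) \left(-9\right) = \left(- \frac{39}{16}\right) \left(-9\right) = \frac{351}{16}$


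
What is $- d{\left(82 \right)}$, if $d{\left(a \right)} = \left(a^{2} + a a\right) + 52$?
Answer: $-13500$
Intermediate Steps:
$d{\left(a \right)} = 52 + 2 a^{2}$ ($d{\left(a \right)} = \left(a^{2} + a^{2}\right) + 52 = 2 a^{2} + 52 = 52 + 2 a^{2}$)
$- d{\left(82 \right)} = - (52 + 2 \cdot 82^{2}) = - (52 + 2 \cdot 6724) = - (52 + 13448) = \left(-1\right) 13500 = -13500$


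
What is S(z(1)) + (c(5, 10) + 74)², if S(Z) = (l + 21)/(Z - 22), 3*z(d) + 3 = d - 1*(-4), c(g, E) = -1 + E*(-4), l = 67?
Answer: 8679/8 ≈ 1084.9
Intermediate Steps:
c(g, E) = -1 - 4*E
z(d) = ⅓ + d/3 (z(d) = -1 + (d - 1*(-4))/3 = -1 + (d + 4)/3 = -1 + (4 + d)/3 = -1 + (4/3 + d/3) = ⅓ + d/3)
S(Z) = 88/(-22 + Z) (S(Z) = (67 + 21)/(Z - 22) = 88/(-22 + Z))
S(z(1)) + (c(5, 10) + 74)² = 88/(-22 + (⅓ + (⅓)*1)) + ((-1 - 4*10) + 74)² = 88/(-22 + (⅓ + ⅓)) + ((-1 - 40) + 74)² = 88/(-22 + ⅔) + (-41 + 74)² = 88/(-64/3) + 33² = 88*(-3/64) + 1089 = -33/8 + 1089 = 8679/8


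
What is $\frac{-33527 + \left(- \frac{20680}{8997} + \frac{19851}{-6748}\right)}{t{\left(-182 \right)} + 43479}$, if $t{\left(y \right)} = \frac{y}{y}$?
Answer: $- \frac{2035801191499}{2639747150880} \approx -0.77121$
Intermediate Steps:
$t{\left(y \right)} = 1$
$\frac{-33527 + \left(- \frac{20680}{8997} + \frac{19851}{-6748}\right)}{t{\left(-182 \right)} + 43479} = \frac{-33527 + \left(- \frac{20680}{8997} + \frac{19851}{-6748}\right)}{1 + 43479} = \frac{-33527 + \left(\left(-20680\right) \frac{1}{8997} + 19851 \left(- \frac{1}{6748}\right)\right)}{43480} = \left(-33527 - \frac{318148087}{60711756}\right) \frac{1}{43480} = \left(- \frac{2035801191499}{60711756}\right) \frac{1}{43480} = - \frac{2035801191499}{2639747150880}$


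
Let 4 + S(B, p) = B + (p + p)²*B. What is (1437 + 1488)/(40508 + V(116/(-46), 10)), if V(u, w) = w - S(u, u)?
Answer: 35588475/493842304 ≈ 0.072064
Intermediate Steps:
S(B, p) = -4 + B + 4*B*p² (S(B, p) = -4 + (B + (p + p)²*B) = -4 + (B + (2*p)²*B) = -4 + (B + (4*p²)*B) = -4 + (B + 4*B*p²) = -4 + B + 4*B*p²)
V(u, w) = 4 + w - u - 4*u³ (V(u, w) = w - (-4 + u + 4*u*u²) = w - (-4 + u + 4*u³) = w + (4 - u - 4*u³) = 4 + w - u - 4*u³)
(1437 + 1488)/(40508 + V(116/(-46), 10)) = (1437 + 1488)/(40508 + (4 + 10 - 116/(-46) - 4*(116/(-46))³)) = 2925/(40508 + (4 + 10 - 116*(-1)/46 - 4*(116*(-1/46))³)) = 2925/(40508 + (4 + 10 - 1*(-58/23) - 4*(-58/23)³)) = 2925/(40508 + (4 + 10 + 58/23 - 4*(-195112/12167))) = 2925/(40508 + (4 + 10 + 58/23 + 780448/12167)) = 2925/(40508 + 981468/12167) = 2925/(493842304/12167) = 2925*(12167/493842304) = 35588475/493842304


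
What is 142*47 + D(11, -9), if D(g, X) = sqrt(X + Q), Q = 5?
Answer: 6674 + 2*I ≈ 6674.0 + 2.0*I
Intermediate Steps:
D(g, X) = sqrt(5 + X) (D(g, X) = sqrt(X + 5) = sqrt(5 + X))
142*47 + D(11, -9) = 142*47 + sqrt(5 - 9) = 6674 + sqrt(-4) = 6674 + 2*I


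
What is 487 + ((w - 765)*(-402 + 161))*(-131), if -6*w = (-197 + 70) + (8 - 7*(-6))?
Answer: -142477001/6 ≈ -2.3746e+7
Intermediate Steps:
w = 77/6 (w = -((-197 + 70) + (8 - 7*(-6)))/6 = -(-127 + (8 + 42))/6 = -(-127 + 50)/6 = -⅙*(-77) = 77/6 ≈ 12.833)
487 + ((w - 765)*(-402 + 161))*(-131) = 487 + ((77/6 - 765)*(-402 + 161))*(-131) = 487 - 4513/6*(-241)*(-131) = 487 + (1087633/6)*(-131) = 487 - 142479923/6 = -142477001/6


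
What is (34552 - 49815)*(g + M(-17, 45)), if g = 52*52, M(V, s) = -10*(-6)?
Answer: -42186932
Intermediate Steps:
M(V, s) = 60
g = 2704
(34552 - 49815)*(g + M(-17, 45)) = (34552 - 49815)*(2704 + 60) = -15263*2764 = -42186932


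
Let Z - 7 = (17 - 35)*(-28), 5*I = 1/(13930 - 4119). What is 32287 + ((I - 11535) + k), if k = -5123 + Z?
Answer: 791747701/49055 ≈ 16140.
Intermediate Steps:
I = 1/49055 (I = 1/(5*(13930 - 4119)) = (1/5)/9811 = (1/5)*(1/9811) = 1/49055 ≈ 2.0385e-5)
Z = 511 (Z = 7 + (17 - 35)*(-28) = 7 - 18*(-28) = 7 + 504 = 511)
k = -4612 (k = -5123 + 511 = -4612)
32287 + ((I - 11535) + k) = 32287 + ((1/49055 - 11535) - 4612) = 32287 + (-565849424/49055 - 4612) = 32287 - 792091084/49055 = 791747701/49055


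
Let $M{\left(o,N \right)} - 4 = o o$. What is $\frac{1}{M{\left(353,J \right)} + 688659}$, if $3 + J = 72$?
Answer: $\frac{1}{813272} \approx 1.2296 \cdot 10^{-6}$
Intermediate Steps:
$J = 69$ ($J = -3 + 72 = 69$)
$M{\left(o,N \right)} = 4 + o^{2}$ ($M{\left(o,N \right)} = 4 + o o = 4 + o^{2}$)
$\frac{1}{M{\left(353,J \right)} + 688659} = \frac{1}{\left(4 + 353^{2}\right) + 688659} = \frac{1}{\left(4 + 124609\right) + 688659} = \frac{1}{124613 + 688659} = \frac{1}{813272}$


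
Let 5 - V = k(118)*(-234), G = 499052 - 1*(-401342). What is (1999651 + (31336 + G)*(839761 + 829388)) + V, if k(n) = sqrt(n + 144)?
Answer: 1555198197426 + 234*sqrt(262) ≈ 1.5552e+12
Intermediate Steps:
G = 900394 (G = 499052 + 401342 = 900394)
k(n) = sqrt(144 + n)
V = 5 + 234*sqrt(262) (V = 5 - sqrt(144 + 118)*(-234) = 5 - sqrt(262)*(-234) = 5 - (-234)*sqrt(262) = 5 + 234*sqrt(262) ≈ 3792.6)
(1999651 + (31336 + G)*(839761 + 829388)) + V = (1999651 + (31336 + 900394)*(839761 + 829388)) + (5 + 234*sqrt(262)) = (1999651 + 931730*1669149) + (5 + 234*sqrt(262)) = (1999651 + 1555196197770) + (5 + 234*sqrt(262)) = 1555198197421 + (5 + 234*sqrt(262)) = 1555198197426 + 234*sqrt(262)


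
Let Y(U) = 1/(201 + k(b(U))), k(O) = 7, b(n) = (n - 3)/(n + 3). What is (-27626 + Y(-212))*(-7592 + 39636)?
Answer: -46032864277/52 ≈ -8.8525e+8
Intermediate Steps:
b(n) = (-3 + n)/(3 + n)
Y(U) = 1/208 (Y(U) = 1/(201 + 7) = 1/208)
(-27626 + Y(-212))*(-7592 + 39636) = (-27626 + 1/208)*(-7592 + 39636) = -5746207/208*32044 = -46032864277/52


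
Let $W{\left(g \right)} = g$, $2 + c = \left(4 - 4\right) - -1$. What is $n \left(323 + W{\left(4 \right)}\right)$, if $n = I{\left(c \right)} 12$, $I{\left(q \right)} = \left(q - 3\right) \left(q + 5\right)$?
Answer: $-62784$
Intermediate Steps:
$c = -1$ ($c = -2 + \left(\left(4 - 4\right) - -1\right) = -2 + \left(\left(4 - 4\right) + 1\right) = -2 + \left(0 + 1\right) = -2 + 1 = -1$)
$I{\left(q \right)} = \left(-3 + q\right) \left(5 + q\right)$
$n = -192$ ($n = \left(-15 + \left(-1\right)^{2} + 2 \left(-1\right)\right) 12 = \left(-15 + 1 - 2\right) 12 = \left(-16\right) 12 = -192$)
$n \left(323 + W{\left(4 \right)}\right) = - 192 \left(323 + 4\right) = \left(-192\right) 327 = -62784$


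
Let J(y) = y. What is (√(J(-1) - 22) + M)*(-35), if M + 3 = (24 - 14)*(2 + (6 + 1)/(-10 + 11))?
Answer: -3045 - 35*I*√23 ≈ -3045.0 - 167.85*I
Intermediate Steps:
M = 87 (M = -3 + (24 - 14)*(2 + (6 + 1)/(-10 + 11)) = -3 + 10*(2 + 7/1) = -3 + 10*(2 + 7*1) = -3 + 10*(2 + 7) = -3 + 10*9 = -3 + 90 = 87)
(√(J(-1) - 22) + M)*(-35) = (√(-1 - 22) + 87)*(-35) = (√(-23) + 87)*(-35) = (I*√23 + 87)*(-35) = (87 + I*√23)*(-35) = -3045 - 35*I*√23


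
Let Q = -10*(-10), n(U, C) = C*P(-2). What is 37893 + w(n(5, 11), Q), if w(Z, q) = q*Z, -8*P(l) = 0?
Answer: 37893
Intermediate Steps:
P(l) = 0 (P(l) = -⅛*0 = 0)
n(U, C) = 0 (n(U, C) = C*0 = 0)
Q = 100
w(Z, q) = Z*q
37893 + w(n(5, 11), Q) = 37893 + 0*100 = 37893 + 0 = 37893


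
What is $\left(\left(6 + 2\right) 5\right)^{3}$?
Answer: $64000$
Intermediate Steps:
$\left(\left(6 + 2\right) 5\right)^{3} = \left(8 \cdot 5\right)^{3} = 40^{3} = 64000$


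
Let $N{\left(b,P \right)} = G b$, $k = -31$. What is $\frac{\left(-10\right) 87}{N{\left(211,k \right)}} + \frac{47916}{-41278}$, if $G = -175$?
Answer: $- \frac{173338644}{152419015} \approx -1.1373$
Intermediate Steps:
$N{\left(b,P \right)} = - 175 b$
$\frac{\left(-10\right) 87}{N{\left(211,k \right)}} + \frac{47916}{-41278} = \frac{\left(-10\right) 87}{\left(-175\right) 211} + \frac{47916}{-41278} = - \frac{870}{-36925} + 47916 \left(- \frac{1}{41278}\right) = \left(-870\right) \left(- \frac{1}{36925}\right) - \frac{23958}{20639} = \frac{174}{7385} - \frac{23958}{20639} = - \frac{173338644}{152419015}$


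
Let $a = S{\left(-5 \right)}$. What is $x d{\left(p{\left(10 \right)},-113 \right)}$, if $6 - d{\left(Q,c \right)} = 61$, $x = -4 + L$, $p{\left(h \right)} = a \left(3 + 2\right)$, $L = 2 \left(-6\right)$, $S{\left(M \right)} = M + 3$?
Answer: $880$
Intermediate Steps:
$S{\left(M \right)} = 3 + M$
$a = -2$ ($a = 3 - 5 = -2$)
$L = -12$
$p{\left(h \right)} = -10$ ($p{\left(h \right)} = - 2 \left(3 + 2\right) = \left(-2\right) 5 = -10$)
$x = -16$ ($x = -4 - 12 = -16$)
$d{\left(Q,c \right)} = -55$ ($d{\left(Q,c \right)} = 6 - 61 = -55$)
$x d{\left(p{\left(10 \right)},-113 \right)} = \left(-16\right) \left(-55\right) = 880$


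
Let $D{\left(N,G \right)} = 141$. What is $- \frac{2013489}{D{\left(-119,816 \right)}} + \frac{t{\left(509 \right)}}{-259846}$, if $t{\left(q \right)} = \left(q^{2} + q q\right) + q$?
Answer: $- \frac{174423398435}{12212762} \approx -14282.0$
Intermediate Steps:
$t{\left(q \right)} = q + 2 q^{2}$ ($t{\left(q \right)} = \left(q^{2} + q^{2}\right) + q = 2 q^{2} + q = q + 2 q^{2}$)
$- \frac{2013489}{D{\left(-119,816 \right)}} + \frac{t{\left(509 \right)}}{-259846} = - \frac{2013489}{141} + \frac{509 \left(1 + 2 \cdot 509\right)}{-259846} = \left(-2013489\right) \frac{1}{141} + 509 \left(1 + 1018\right) \left(- \frac{1}{259846}\right) = - \frac{671163}{47} + 509 \cdot 1019 \left(- \frac{1}{259846}\right) = - \frac{671163}{47} + 518671 \left(- \frac{1}{259846}\right) = - \frac{671163}{47} - \frac{518671}{259846} = - \frac{174423398435}{12212762}$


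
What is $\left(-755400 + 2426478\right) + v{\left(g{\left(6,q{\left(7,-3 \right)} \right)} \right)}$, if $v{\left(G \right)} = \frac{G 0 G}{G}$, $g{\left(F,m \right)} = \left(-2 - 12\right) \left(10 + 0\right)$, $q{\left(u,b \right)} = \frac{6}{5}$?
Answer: $1671078$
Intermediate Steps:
$q{\left(u,b \right)} = \frac{6}{5}$ ($q{\left(u,b \right)} = 6 \cdot \frac{1}{5} = \frac{6}{5}$)
$g{\left(F,m \right)} = -140$ ($g{\left(F,m \right)} = \left(-14\right) 10 = -140$)
$v{\left(G \right)} = 0$ ($v{\left(G \right)} = \frac{0 G}{G} = \frac{0}{G} = 0$)
$\left(-755400 + 2426478\right) + v{\left(g{\left(6,q{\left(7,-3 \right)} \right)} \right)} = \left(-755400 + 2426478\right) + 0 = 1671078 + 0 = 1671078$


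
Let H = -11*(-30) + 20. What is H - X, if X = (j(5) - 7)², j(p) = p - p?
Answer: 301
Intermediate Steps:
j(p) = 0
X = 49 (X = (0 - 7)² = (-7)² = 49)
H = 350 (H = 330 + 20 = 350)
H - X = 350 - 1*49 = 350 - 49 = 301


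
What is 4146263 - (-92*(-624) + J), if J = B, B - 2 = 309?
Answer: 4088544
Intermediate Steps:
B = 311 (B = 2 + 309 = 311)
J = 311
4146263 - (-92*(-624) + J) = 4146263 - (-92*(-624) + 311) = 4146263 - (57408 + 311) = 4146263 - 1*57719 = 4146263 - 57719 = 4088544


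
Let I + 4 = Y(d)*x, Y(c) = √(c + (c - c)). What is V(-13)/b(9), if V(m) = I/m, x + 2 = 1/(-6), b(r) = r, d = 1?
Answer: 37/702 ≈ 0.052707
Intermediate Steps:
x = -13/6 (x = -2 + 1/(-6) = -2 - ⅙ = -13/6 ≈ -2.1667)
Y(c) = √c (Y(c) = √(c + 0) = √c)
I = -37/6 (I = -4 + √1*(-13/6) = -4 + 1*(-13/6) = -4 - 13/6 = -37/6 ≈ -6.1667)
V(m) = -37/(6*m)
V(-13)/b(9) = -37/6/(-13)/9 = -37/6*(-1/13)*(⅑) = (37/78)*(⅑) = 37/702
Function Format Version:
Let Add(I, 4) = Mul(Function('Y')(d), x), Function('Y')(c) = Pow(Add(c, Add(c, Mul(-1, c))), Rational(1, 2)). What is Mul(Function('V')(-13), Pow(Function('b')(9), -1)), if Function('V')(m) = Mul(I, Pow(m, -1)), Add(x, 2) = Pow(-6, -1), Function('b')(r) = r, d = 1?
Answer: Rational(37, 702) ≈ 0.052707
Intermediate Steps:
x = Rational(-13, 6) (x = Add(-2, Pow(-6, -1)) = Add(-2, Rational(-1, 6)) = Rational(-13, 6) ≈ -2.1667)
Function('Y')(c) = Pow(c, Rational(1, 2)) (Function('Y')(c) = Pow(Add(c, 0), Rational(1, 2)) = Pow(c, Rational(1, 2)))
I = Rational(-37, 6) (I = Add(-4, Mul(Pow(1, Rational(1, 2)), Rational(-13, 6))) = Add(-4, Mul(1, Rational(-13, 6))) = Add(-4, Rational(-13, 6)) = Rational(-37, 6) ≈ -6.1667)
Function('V')(m) = Mul(Rational(-37, 6), Pow(m, -1))
Mul(Function('V')(-13), Pow(Function('b')(9), -1)) = Mul(Mul(Rational(-37, 6), Pow(-13, -1)), Pow(9, -1)) = Mul(Mul(Rational(-37, 6), Rational(-1, 13)), Rational(1, 9)) = Mul(Rational(37, 78), Rational(1, 9)) = Rational(37, 702)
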